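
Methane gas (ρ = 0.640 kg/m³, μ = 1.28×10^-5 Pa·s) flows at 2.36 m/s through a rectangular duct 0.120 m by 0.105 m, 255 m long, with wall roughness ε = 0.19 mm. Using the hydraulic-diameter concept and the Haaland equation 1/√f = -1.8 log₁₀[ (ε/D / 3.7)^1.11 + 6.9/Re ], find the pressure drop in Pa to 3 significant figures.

Hydraulic diameter D_h = 4A/P = 4·(0.12·0.105)/(2·(0.12+0.105)) = 0.0504/0.45 = 0.112 m.
Re = ρVD_h/μ = 0.64·2.36·0.112/1.28e-05 = 1.322e+04.
ε/D_h = 0.00019/0.112 = 0.0017; Haaland gives 1/√f = -1.8 log₁₀[0.000197+0.000522] = 5.658, so f = 0.03124.
ΔP = f(L/D_h)(ρV²/2) = 0.03124·255/0.112·1.782 = 126.8 Pa.

ΔP ≈ 127 Pa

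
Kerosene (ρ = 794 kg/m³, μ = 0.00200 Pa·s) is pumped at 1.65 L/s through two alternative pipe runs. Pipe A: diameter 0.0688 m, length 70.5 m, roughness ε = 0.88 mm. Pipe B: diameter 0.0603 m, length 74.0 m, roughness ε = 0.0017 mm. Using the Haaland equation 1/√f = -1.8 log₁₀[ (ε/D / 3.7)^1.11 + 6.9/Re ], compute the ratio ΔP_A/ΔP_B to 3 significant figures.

Pipe A: V = Q/A = 0.00165/0.003718 = 0.4438 m/s; Re = 1.212e+04; ε/D = 0.0128; Haaland → f = 0.04511; ΔP_A = f(L/D)(ρV²/2) = 3615 Pa.
Pipe B: V = Q/A = 0.00165/0.002856 = 0.5778 m/s; Re = 1.383e+04; ε/D = 2.82e-05; Haaland → f = 0.02834; ΔP_B = f(L/D)(ρV²/2) = 4609 Pa.
ΔP_A/ΔP_B = 3615/4609 = 0.784.

ΔP_A/ΔP_B ≈ 0.784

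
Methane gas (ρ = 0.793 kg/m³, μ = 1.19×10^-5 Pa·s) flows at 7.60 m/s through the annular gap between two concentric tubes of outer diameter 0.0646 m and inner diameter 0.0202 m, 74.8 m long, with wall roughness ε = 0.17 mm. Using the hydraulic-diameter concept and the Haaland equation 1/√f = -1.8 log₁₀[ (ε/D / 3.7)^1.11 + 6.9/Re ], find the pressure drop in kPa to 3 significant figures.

Hydraulic diameter D_h = 4A/P = D_o - D_i = 0.0646 - 0.0202 = 0.0444 m.
Re = ρVD_h/μ = 0.793·7.6·0.0444/1.19e-05 = 2.249e+04.
ε/D_h = 0.00017/0.0444 = 0.00383; Haaland gives 1/√f = -1.8 log₁₀[0.000486+0.000307] = 5.582, so f = 0.0321.
ΔP = f(L/D_h)(ρV²/2) = 0.0321·74.8/0.0444·22.9 = 1238 Pa.
ΔP = 1.24 kPa.

ΔP ≈ 1.24 kPa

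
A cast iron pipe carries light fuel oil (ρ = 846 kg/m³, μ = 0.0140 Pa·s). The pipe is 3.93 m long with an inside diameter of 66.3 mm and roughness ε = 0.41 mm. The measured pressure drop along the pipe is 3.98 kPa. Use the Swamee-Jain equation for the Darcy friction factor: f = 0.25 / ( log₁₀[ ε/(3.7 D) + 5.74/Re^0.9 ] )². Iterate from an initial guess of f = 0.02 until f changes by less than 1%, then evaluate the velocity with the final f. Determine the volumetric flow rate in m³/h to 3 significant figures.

Rearranging Darcy-Weisbach: V = √(2·ΔP·D/(f·L·ρ)). With ε/D = 0.00041/0.0663 = 0.00618, iterate starting from f = 0.02:
  f = 0.02 → V = √(2·3980·0.0663/(0.02·3.93·846)) = 2.817 m/s; Re = ρVD/μ = 1.129e+04; f → 0.03912
  f = 0.03912 → V = 2.014 m/s; Re = 8071; f → 0.04111
  f = 0.04111 → V = 1.965 m/s; Re = 7872; f → 0.04128
Converged (Δf/f < 1%). With the final f = 0.04128: V = √(2·3980·0.0663/(0.04128·3.93·846)) = 1.961 m/s.
Q = V·A = 1.961·(π/4·0.0663²) = 0.00677 m³/s = 24.4 m³/h.

Q ≈ 24.4 m³/h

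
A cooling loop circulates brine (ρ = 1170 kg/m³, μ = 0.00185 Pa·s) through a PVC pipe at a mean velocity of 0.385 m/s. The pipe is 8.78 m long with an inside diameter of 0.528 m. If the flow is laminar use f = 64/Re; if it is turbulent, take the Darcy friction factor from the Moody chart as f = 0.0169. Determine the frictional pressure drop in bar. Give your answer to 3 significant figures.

Reynolds number Re = ρVD/μ = 1170 · 0.385 · 0.528 / 0.00185 = 1.286e+05.
Re > 4000 → turbulent; use the Moody-chart value f = 0.0169.
Darcy-Weisbach: ΔP = f(L/D)(ρV²/2) = 0.0169·(8.78/0.528)·(1170·0.385²/2) = 0.0169·16.63·86.71 = 24.37 Pa.
ΔP = 24.37 Pa = 2.44×10^-4 bar.

ΔP ≈ 2.44×10^-4 bar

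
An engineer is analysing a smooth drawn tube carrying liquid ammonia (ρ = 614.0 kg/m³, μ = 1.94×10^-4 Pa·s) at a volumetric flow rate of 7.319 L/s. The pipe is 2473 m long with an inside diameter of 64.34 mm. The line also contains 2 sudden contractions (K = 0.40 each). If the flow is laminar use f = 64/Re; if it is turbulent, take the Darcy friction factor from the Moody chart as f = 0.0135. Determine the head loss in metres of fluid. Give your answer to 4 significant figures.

Q = 7.319 L/s = 7.319/1000 = 0.007319 m³/s.
Cross-sectional area A = πD²/4 = π(0.06434)²/4 = 0.003251 m²; mean velocity V = Q/A = 0.007319/0.003251 = 2.251 m/s.
Reynolds number Re = ρVD/μ = 614 · 2.251 · 0.06434 / 0.000194 = 4.584e+05.
Re > 4000 → turbulent; use the Moody-chart value f = 0.0135.
Total minor-loss coefficient ΣK = 2·0.4 = 0.8.
ΔP = [f·L/D + ΣK]·(ρV²/2) = [0.0135·2473/0.06434 + 0.8]·(614·2.251²/2) = [518.9 + 0.8]·1556 = 8.085e+05 Pa.
Head loss h_f = ΔP/(ρg) = 8.085e+05/(614·9.81) = 134.2 m.

h_f ≈ 134.2 m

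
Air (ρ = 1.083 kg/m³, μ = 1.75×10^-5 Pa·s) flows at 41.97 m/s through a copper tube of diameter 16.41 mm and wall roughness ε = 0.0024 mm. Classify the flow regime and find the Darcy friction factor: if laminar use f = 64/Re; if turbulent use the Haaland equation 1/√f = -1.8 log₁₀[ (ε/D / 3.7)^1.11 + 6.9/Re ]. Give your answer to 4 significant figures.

f ≈ 0.02186

Re = ρVD/μ = 1.083·41.97·0.01641/1.75e-05 = 4.262e+04.
Re > 4000 → turbulent. ε/D = 2.4e-06/0.01641 = 0.000146; Haaland: 1/√f = -1.8 log₁₀[1.3e-05 + 0.000162] = 6.763, so f = 0.02186.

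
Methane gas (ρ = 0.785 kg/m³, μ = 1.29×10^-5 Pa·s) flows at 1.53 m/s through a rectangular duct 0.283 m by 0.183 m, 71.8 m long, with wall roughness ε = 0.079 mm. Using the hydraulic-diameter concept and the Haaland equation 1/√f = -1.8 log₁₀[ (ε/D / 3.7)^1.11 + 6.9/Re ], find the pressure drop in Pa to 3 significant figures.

Hydraulic diameter D_h = 4A/P = 4·(0.283·0.183)/(2·(0.283+0.183)) = 0.2072/0.932 = 0.2223 m.
Re = ρVD_h/μ = 0.785·1.53·0.2223/1.29e-05 = 2.069e+04.
ε/D_h = 7.9e-05/0.2223 = 0.000355; Haaland gives 1/√f = -1.8 log₁₀[3.47e-05+0.000333] = 6.181, so f = 0.02617.
ΔP = f(L/D_h)(ρV²/2) = 0.02617·71.8/0.2223·0.9188 = 7.768 Pa.

ΔP ≈ 7.77 Pa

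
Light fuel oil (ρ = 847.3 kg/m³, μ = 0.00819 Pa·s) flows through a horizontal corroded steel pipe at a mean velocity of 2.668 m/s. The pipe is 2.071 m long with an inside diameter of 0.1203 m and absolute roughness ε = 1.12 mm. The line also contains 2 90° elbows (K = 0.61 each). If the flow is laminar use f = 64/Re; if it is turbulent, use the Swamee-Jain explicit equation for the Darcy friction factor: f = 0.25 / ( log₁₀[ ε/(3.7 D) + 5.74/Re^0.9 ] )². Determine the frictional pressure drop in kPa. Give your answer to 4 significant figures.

Reynolds number Re = ρVD/μ = 847.3 · 2.668 · 0.1203 / 0.00819 = 3.321e+04.
Re > 4000 → turbulent. Relative roughness ε/D = 0.00112/0.1203 = 0.00931. Swamee-Jain: f = 0.25/(log₁₀[0.00931/3.7 + 5.74/3.321e+04^0.9])² = 0.25/(log₁₀[0.00252 + 0.00049])² = 0.25/(-2.522)² = 0.0393.
Total minor-loss coefficient ΣK = 2·0.61 = 1.22.
ΔP = [f·L/D + ΣK]·(ρV²/2) = [0.0393·2.071/0.1203 + 1.22]·(847.3·2.668²/2) = [0.6766 + 1.22]·3016 = 5720 Pa.
ΔP = 5720 Pa = 5.720 kPa.

ΔP ≈ 5.720 kPa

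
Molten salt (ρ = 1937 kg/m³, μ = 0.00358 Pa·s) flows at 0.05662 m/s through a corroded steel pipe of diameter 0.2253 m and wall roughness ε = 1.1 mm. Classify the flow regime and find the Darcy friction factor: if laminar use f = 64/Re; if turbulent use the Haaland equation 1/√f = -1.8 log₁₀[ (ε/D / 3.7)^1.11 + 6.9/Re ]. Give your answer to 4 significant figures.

Re = ρVD/μ = 1937·0.05662·0.2253/0.00358 = 6902.
Re > 4000 → turbulent. ε/D = 0.0011/0.2253 = 0.00488; Haaland: 1/√f = -1.8 log₁₀[0.000636 + 0.001] = 5.015, so f = 0.03976.

f ≈ 0.03976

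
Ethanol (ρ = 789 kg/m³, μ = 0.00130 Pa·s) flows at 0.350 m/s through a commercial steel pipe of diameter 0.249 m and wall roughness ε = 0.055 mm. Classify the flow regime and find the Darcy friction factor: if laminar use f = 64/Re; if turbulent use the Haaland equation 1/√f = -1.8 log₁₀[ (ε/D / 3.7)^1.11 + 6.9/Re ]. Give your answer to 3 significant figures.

f ≈ 0.0211

Re = ρVD/μ = 789·0.35·0.249/0.0013 = 5.289e+04.
Re > 4000 → turbulent. ε/D = 5.5e-05/0.249 = 0.000221; Haaland: 1/√f = -1.8 log₁₀[2.05e-05 + 0.00013] = 6.878, so f = 0.02114.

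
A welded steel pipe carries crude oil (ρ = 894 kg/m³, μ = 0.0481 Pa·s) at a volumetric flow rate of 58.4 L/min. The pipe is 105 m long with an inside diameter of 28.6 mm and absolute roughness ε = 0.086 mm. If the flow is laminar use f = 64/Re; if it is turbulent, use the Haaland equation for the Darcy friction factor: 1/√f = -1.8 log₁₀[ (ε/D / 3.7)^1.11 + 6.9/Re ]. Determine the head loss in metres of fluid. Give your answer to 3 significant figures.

h_f ≈ 34.1 m

Q = 58.4 L/min = 58.4/60000 = 0.0009733 m³/s.
Cross-sectional area A = πD²/4 = π(0.0286)²/4 = 0.0006424 m²; mean velocity V = Q/A = 0.0009733/0.0006424 = 1.515 m/s.
Reynolds number Re = ρVD/μ = 894 · 1.515 · 0.0286 / 0.0481 = 805.4.
Re < 2300 → laminar flow, so f = 64/Re = 64/805.4 = 0.07947 (the turbulent correlation is not needed).
Darcy-Weisbach: ΔP = f(L/D)(ρV²/2) = 0.07947·(105/0.0286)·(894·1.515²/2) = 0.07947·3671·1026 = 2.994e+05 Pa.
Head loss h_f = ΔP/(ρg) = 2.994e+05/(894·9.81) = 34.1 m.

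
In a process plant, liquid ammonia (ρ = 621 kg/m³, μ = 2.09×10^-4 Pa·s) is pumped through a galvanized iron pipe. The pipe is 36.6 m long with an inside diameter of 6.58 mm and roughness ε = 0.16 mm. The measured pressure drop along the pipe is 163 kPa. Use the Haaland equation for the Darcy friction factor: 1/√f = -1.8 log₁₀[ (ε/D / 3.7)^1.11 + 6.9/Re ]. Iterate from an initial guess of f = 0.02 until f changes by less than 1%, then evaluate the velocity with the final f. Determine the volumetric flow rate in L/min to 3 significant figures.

Q ≈ 2.70 L/min

Rearranging Darcy-Weisbach: V = √(2·ΔP·D/(f·L·ρ)). With ε/D = 0.00016/0.00658 = 0.0243, iterate starting from f = 0.02:
  f = 0.02 → V = √(2·1.63e+05·0.00658/(0.02·36.6·621)) = 2.172 m/s; Re = ρVD/μ = 4.247e+04; f → 0.0534
  f = 0.0534 → V = 1.329 m/s; Re = 2.599e+04; f → 0.0539
Converged (Δf/f < 1%). With the final f = 0.0539: V = √(2·1.63e+05·0.00658/(0.0539·36.6·621)) = 1.323 m/s.
Q = V·A = 1.323·(π/4·0.00658²) = 4.5e-05 m³/s = 2.70 L/min.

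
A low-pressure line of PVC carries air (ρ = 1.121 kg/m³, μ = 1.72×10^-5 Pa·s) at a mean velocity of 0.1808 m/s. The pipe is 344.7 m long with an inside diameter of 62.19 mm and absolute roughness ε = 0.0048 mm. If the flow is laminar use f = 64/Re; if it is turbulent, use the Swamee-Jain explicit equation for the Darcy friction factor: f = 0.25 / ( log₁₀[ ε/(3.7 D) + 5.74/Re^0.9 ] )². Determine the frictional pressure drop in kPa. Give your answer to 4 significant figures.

Reynolds number Re = ρVD/μ = 1.121 · 0.1808 · 0.06219 / 1.72e-05 = 732.8.
Re < 2300 → laminar flow, so f = 64/Re = 64/732.8 = 0.08733 (the turbulent correlation is not needed).
Darcy-Weisbach: ΔP = f(L/D)(ρV²/2) = 0.08733·(344.7/0.06219)·(1.121·0.1808²/2) = 0.08733·5543·0.01832 = 8.869 Pa.
ΔP = 8.869 Pa = 0.008869 kPa.

ΔP ≈ 0.008869 kPa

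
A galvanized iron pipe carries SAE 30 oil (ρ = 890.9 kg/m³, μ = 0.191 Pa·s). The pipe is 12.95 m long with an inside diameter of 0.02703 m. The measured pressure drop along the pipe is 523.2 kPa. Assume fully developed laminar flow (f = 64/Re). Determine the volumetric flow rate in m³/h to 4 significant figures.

Q ≈ 9.977 m³/h

For laminar flow, f = 64/Re with Re = ρVD/μ, so Darcy-Weisbach reduces to ΔP = 32μLV/D². Solving for V: V = ΔP·D²/(32μL) = 5.232e+05·(0.02703)²/(32·0.191·12.95) = 4.83 m/s.
Check: Re = ρVD/μ = 890.9·4.83·0.02703/0.191 = 608.9 < 2300, so the laminar assumption holds.
Q = V·A = 4.83·(π/4·0.02703²) = 0.002771 m³/s = 9.977 m³/h.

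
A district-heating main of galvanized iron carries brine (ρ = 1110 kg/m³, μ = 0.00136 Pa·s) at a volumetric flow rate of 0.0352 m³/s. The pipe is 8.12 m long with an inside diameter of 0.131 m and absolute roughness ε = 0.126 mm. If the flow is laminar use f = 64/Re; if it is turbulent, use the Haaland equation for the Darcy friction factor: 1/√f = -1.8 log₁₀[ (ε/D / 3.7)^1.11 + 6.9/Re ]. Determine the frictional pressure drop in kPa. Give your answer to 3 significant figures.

ΔP ≈ 4.79 kPa

Cross-sectional area A = πD²/4 = π(0.131)²/4 = 0.01348 m²; mean velocity V = Q/A = 0.0352/0.01348 = 2.612 m/s.
Reynolds number Re = ρVD/μ = 1110 · 2.612 · 0.131 / 0.00136 = 2.792e+05.
Re > 4000 → turbulent. Relative roughness ε/D = 0.000126/0.131 = 0.000962. Haaland: 1/√f = -1.8 log₁₀[(0.000962/3.7)^1.11 + 6.9/2.792e+05] = -1.8 log₁₀[0.000105 + 2.47e-05] = 6.998, so f = 0.02042.
Darcy-Weisbach: ΔP = f(L/D)(ρV²/2) = 0.02042·(8.12/0.131)·(1110·2.612²/2) = 0.02042·61.98·3785 = 4792 Pa.
ΔP = 4792 Pa = 4.79 kPa.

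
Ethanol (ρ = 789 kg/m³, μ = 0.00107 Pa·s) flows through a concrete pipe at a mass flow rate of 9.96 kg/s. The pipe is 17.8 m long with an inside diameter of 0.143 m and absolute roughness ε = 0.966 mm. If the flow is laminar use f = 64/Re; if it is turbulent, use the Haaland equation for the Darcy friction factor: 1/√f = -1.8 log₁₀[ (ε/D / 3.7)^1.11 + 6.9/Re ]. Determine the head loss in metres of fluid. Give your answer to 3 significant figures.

h_f ≈ 0.134 m

A = πD²/4 = π(0.143)²/4 = 0.01606 m²; mean velocity V = ṁ/(ρA) = 9.96/(789 · 0.01606) = 0.786 m/s.
Reynolds number Re = ρVD/μ = 789 · 0.786 · 0.143 / 0.00107 = 8.288e+04.
Re > 4000 → turbulent. Relative roughness ε/D = 0.000966/0.143 = 0.00676. Haaland: 1/√f = -1.8 log₁₀[(0.00676/3.7)^1.11 + 6.9/8.288e+04] = -1.8 log₁₀[0.000912 + 8.33e-05] = 5.403, so f = 0.03425.
Darcy-Weisbach: ΔP = f(L/D)(ρV²/2) = 0.03425·(17.8/0.143)·(789·0.786²/2) = 0.03425·124.5·243.7 = 1039 Pa.
Head loss h_f = ΔP/(ρg) = 1039/(789·9.81) = 0.134 m.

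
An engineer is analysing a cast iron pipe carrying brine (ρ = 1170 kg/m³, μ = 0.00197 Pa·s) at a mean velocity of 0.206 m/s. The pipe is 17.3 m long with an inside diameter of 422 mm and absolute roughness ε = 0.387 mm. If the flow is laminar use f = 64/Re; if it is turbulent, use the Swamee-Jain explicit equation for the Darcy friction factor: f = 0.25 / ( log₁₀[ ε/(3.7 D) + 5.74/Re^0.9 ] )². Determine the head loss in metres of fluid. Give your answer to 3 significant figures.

h_f ≈ 0.00211 m

Reynolds number Re = ρVD/μ = 1170 · 0.206 · 0.422 / 0.00197 = 5.163e+04.
Re > 4000 → turbulent. Relative roughness ε/D = 0.000387/0.422 = 0.000917. Swamee-Jain: f = 0.25/(log₁₀[0.000917/3.7 + 5.74/5.163e+04^0.9])² = 0.25/(log₁₀[0.000248 + 0.000329])² = 0.25/(-3.239)² = 0.02383.
Darcy-Weisbach: ΔP = f(L/D)(ρV²/2) = 0.02383·(17.3/0.422)·(1170·0.206²/2) = 0.02383·41·24.83 = 24.25 Pa.
Head loss h_f = ΔP/(ρg) = 24.25/(1170·9.81) = 0.00211 m.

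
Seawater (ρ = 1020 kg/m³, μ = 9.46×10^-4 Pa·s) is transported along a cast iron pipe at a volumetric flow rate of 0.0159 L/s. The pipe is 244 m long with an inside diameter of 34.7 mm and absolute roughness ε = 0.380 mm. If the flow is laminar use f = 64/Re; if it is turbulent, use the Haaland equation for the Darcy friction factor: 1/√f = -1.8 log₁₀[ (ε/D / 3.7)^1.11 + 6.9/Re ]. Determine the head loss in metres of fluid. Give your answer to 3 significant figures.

Q = 0.0159 L/s = 0.0159/1000 = 1.59e-05 m³/s.
Cross-sectional area A = πD²/4 = π(0.0347)²/4 = 0.0009457 m²; mean velocity V = Q/A = 1.59e-05/0.0009457 = 0.01681 m/s.
Reynolds number Re = ρVD/μ = 1020 · 0.01681 · 0.0347 / 0.000946 = 629.1.
Re < 2300 → laminar flow, so f = 64/Re = 64/629.1 = 0.1017 (the turbulent correlation is not needed).
Darcy-Weisbach: ΔP = f(L/D)(ρV²/2) = 0.1017·(244/0.0347)·(1020·0.01681²/2) = 0.1017·7032·0.1442 = 103.1 Pa.
Head loss h_f = ΔP/(ρg) = 103.1/(1020·9.81) = 0.0103 m.

h_f ≈ 0.0103 m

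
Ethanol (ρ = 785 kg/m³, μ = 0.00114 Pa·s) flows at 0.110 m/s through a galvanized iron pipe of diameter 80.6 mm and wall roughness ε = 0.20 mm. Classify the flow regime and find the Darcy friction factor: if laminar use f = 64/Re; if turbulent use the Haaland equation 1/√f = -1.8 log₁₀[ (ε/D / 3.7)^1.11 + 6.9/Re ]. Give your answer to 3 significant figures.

f ≈ 0.0381

Re = ρVD/μ = 785·0.11·0.0806/0.00114 = 6105.
Re > 4000 → turbulent. ε/D = 0.0002/0.0806 = 0.00248; Haaland: 1/√f = -1.8 log₁₀[0.0003 + 0.00113] = 5.12, so f = 0.03814.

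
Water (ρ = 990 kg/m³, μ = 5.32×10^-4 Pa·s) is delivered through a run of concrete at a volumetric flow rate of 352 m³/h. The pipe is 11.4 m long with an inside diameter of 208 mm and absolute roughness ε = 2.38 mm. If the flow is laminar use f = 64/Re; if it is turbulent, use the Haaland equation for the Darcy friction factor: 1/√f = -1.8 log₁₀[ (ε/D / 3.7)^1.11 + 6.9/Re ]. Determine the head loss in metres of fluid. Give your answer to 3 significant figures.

Q = 352 m³/h = 352/3600 = 0.09778 m³/s.
Cross-sectional area A = πD²/4 = π(0.208)²/4 = 0.03398 m²; mean velocity V = Q/A = 0.09778/0.03398 = 2.878 m/s.
Reynolds number Re = ρVD/μ = 990 · 2.878 · 0.208 / 0.000532 = 1.114e+06.
Re > 4000 → turbulent. Relative roughness ε/D = 0.00238/0.208 = 0.0114. Haaland: 1/√f = -1.8 log₁₀[(0.0114/3.7)^1.11 + 6.9/1.114e+06] = -1.8 log₁₀[0.00164 + 6.19e-06] = 5.011, so f = 0.03982.
Darcy-Weisbach: ΔP = f(L/D)(ρV²/2) = 0.03982·(11.4/0.208)·(990·2.878²/2) = 0.03982·54.81·4099 = 8945 Pa.
Head loss h_f = ΔP/(ρg) = 8945/(990·9.81) = 0.921 m.

h_f ≈ 0.921 m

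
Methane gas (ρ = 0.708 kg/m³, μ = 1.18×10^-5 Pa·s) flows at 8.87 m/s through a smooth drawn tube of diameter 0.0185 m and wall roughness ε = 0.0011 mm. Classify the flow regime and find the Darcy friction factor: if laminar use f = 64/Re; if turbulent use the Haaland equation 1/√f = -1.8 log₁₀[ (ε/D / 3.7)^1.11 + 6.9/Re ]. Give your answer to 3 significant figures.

Re = ρVD/μ = 0.708·8.87·0.0185/1.18e-05 = 9846.
Re > 4000 → turbulent. ε/D = 1.1e-06/0.0185 = 5.95e-05; Haaland: 1/√f = -1.8 log₁₀[4.77e-06 + 0.000701] = 5.673, so f = 0.03108.

f ≈ 0.0311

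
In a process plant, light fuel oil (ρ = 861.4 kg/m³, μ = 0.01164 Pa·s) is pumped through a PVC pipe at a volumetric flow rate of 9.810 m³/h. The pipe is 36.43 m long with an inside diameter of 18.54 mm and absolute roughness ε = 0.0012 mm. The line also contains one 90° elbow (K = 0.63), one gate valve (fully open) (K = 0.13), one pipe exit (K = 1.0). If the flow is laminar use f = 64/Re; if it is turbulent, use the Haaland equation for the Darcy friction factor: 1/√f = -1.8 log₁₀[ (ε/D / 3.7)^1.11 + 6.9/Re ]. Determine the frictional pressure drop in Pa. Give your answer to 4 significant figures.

ΔP ≈ 2524000 Pa

Q = 9.810 m³/h = 9.810/3600 = 0.002725 m³/s.
Cross-sectional area A = πD²/4 = π(0.01854)²/4 = 0.00027 m²; mean velocity V = Q/A = 0.002725/0.00027 = 10.09 m/s.
Reynolds number Re = ρVD/μ = 861.4 · 10.09 · 0.01854 / 0.0116 = 1.385e+04.
Re > 4000 → turbulent. Relative roughness ε/D = 1.2e-06/0.01854 = 6.47e-05. Haaland: 1/√f = -1.8 log₁₀[(6.47e-05/3.7)^1.11 + 6.9/1.385e+04] = -1.8 log₁₀[5.24e-06 + 0.000498] = 5.936, so f = 0.02838.
Total minor-loss coefficient ΣK = 1·0.63 + 1·0.13 + 1·1 = 1.76.
ΔP = [f·L/D + ΣK]·(ρV²/2) = [0.02838·36.43/0.01854 + 1.76]·(861.4·10.09²/2) = [55.76 + 1.76]·4.388e+04 = 2.524e+06 Pa.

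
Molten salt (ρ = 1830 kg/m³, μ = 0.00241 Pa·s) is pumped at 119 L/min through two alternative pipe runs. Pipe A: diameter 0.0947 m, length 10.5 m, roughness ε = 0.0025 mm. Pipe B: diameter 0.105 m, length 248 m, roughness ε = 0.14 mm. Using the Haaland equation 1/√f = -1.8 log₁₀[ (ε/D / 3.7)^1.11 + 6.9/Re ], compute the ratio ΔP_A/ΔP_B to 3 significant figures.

Pipe A: V = Q/A = 0.001983/0.007044 = 0.2816 m/s; Re = 2.025e+04; ε/D = 2.64e-05; Haaland → f = 0.02571; ΔP_A = f(L/D)(ρV²/2) = 206.8 Pa.
Pipe B: V = Q/A = 0.001983/0.008659 = 0.229 m/s; Re = 1.826e+04; ε/D = 0.00133; Haaland → f = 0.02874; ΔP_B = f(L/D)(ρV²/2) = 3259 Pa.
ΔP_A/ΔP_B = 206.8/3259 = 0.0635.

ΔP_A/ΔP_B ≈ 0.0635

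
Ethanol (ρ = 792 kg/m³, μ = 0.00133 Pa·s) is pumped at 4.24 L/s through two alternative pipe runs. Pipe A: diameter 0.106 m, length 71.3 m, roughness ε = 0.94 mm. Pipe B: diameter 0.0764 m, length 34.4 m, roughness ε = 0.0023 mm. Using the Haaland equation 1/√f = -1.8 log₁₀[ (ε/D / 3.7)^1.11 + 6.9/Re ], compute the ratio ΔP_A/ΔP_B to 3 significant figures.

Pipe A: V = Q/A = 0.00424/0.008825 = 0.4805 m/s; Re = 3.033e+04; ε/D = 0.00887; Haaland → f = 0.0384; ΔP_A = f(L/D)(ρV²/2) = 2361 Pa.
Pipe B: V = Q/A = 0.00424/0.004584 = 0.9249 m/s; Re = 4.208e+04; ε/D = 3.01e-05; Haaland → f = 0.02161; ΔP_B = f(L/D)(ρV²/2) = 3296 Pa.
ΔP_A/ΔP_B = 2361/3296 = 0.716.

ΔP_A/ΔP_B ≈ 0.716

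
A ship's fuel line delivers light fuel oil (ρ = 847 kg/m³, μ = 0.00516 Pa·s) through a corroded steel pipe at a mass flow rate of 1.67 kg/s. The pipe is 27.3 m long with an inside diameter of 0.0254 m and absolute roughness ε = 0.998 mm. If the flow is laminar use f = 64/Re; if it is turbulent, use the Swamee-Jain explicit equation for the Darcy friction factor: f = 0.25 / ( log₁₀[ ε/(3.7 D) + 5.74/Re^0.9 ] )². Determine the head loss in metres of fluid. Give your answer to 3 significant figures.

A = πD²/4 = π(0.0254)²/4 = 0.0005067 m²; mean velocity V = ṁ/(ρA) = 1.67/(847 · 0.0005067) = 3.891 m/s.
Reynolds number Re = ρVD/μ = 847 · 3.891 · 0.0254 / 0.00516 = 1.622e+04.
Re > 4000 → turbulent. Relative roughness ε/D = 0.000998/0.0254 = 0.0393. Swamee-Jain: f = 0.25/(log₁₀[0.0393/3.7 + 5.74/1.622e+04^0.9])² = 0.25/(log₁₀[0.0106 + 0.000933])² = 0.25/(-1.937)² = 0.06661.
Darcy-Weisbach: ΔP = f(L/D)(ρV²/2) = 0.06661·(27.3/0.0254)·(847·3.891²/2) = 0.06661·1075·6412 = 4.591e+05 Pa.
Head loss h_f = ΔP/(ρg) = 4.591e+05/(847·9.81) = 55.2 m.

h_f ≈ 55.2 m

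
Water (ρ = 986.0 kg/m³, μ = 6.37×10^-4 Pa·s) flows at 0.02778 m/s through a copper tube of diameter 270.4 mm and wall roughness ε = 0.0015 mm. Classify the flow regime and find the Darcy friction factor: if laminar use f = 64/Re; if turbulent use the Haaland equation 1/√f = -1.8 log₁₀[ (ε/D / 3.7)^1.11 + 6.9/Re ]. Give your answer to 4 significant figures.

f ≈ 0.02965

Re = ρVD/μ = 986·0.02778·0.2704/0.000637 = 1.163e+04.
Re > 4000 → turbulent. ε/D = 1.5e-06/0.2704 = 5.55e-06; Haaland: 1/√f = -1.8 log₁₀[3.43e-07 + 0.000593] = 5.807, so f = 0.02965.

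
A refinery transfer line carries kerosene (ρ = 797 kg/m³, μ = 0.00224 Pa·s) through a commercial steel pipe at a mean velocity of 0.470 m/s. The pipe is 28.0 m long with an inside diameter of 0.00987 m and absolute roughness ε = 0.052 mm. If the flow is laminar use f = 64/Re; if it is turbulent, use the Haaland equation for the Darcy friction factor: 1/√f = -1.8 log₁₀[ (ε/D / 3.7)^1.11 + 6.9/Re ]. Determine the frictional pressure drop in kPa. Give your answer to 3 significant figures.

Reynolds number Re = ρVD/μ = 797 · 0.47 · 0.00987 / 0.00224 = 1651.
Re < 2300 → laminar flow, so f = 64/Re = 64/1651 = 0.03878 (the turbulent correlation is not needed).
Darcy-Weisbach: ΔP = f(L/D)(ρV²/2) = 0.03878·(28/0.00987)·(797·0.47²/2) = 0.03878·2837·88.03 = 9683 Pa.
ΔP = 9683 Pa = 9.68 kPa.

ΔP ≈ 9.68 kPa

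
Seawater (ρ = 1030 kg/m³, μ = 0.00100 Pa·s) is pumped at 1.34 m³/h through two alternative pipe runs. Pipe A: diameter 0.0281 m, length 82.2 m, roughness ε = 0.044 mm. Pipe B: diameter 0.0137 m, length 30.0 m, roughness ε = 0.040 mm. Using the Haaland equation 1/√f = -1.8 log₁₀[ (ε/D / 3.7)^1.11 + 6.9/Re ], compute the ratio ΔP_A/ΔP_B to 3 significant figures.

Pipe A: V = Q/A = 0.0003722/0.0006202 = 0.6002 m/s; Re = 1.737e+04; ε/D = 0.00157; Haaland → f = 0.02943; ΔP_A = f(L/D)(ρV²/2) = 1.597e+04 Pa.
Pipe B: V = Q/A = 0.0003722/0.0001474 = 2.525 m/s; Re = 3.563e+04; ε/D = 0.00292; Haaland → f = 0.02909; ΔP_B = f(L/D)(ρV²/2) = 2.092e+05 Pa.
ΔP_A/ΔP_B = 1.597e+04/2.092e+05 = 0.0763.

ΔP_A/ΔP_B ≈ 0.0763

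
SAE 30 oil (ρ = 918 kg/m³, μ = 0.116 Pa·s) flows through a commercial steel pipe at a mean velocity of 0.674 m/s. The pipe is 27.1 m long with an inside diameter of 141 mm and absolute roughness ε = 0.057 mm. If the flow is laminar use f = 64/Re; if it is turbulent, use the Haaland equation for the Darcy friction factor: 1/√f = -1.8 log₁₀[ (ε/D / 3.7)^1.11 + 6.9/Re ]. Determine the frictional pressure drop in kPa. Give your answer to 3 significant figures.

Reynolds number Re = ρVD/μ = 918 · 0.674 · 0.141 / 0.116 = 752.1.
Re < 2300 → laminar flow, so f = 64/Re = 64/752.1 = 0.0851 (the turbulent correlation is not needed).
Darcy-Weisbach: ΔP = f(L/D)(ρV²/2) = 0.0851·(27.1/0.141)·(918·0.674²/2) = 0.0851·192.2·208.5 = 3410 Pa.
ΔP = 3410 Pa = 3.41 kPa.

ΔP ≈ 3.41 kPa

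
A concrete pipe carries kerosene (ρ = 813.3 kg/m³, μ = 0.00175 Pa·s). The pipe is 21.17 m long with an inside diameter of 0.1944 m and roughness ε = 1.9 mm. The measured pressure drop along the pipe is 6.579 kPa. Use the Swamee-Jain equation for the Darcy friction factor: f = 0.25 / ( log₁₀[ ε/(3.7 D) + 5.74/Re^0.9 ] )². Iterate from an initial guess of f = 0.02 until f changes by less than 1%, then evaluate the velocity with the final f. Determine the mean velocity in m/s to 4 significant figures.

V ≈ 1.974 m/s

Rearranging Darcy-Weisbach: V = √(2·ΔP·D/(f·L·ρ)). With ε/D = 0.0019/0.1944 = 0.00977, iterate starting from f = 0.02:
  f = 0.02 → V = √(2·6579·0.1944/(0.02·21.17·813.3)) = 2.725 m/s; Re = ρVD/μ = 2.462e+05; f → 0.038
  f = 0.038 → V = 1.977 m/s; Re = 1.786e+05; f → 0.03812
Converged (Δf/f < 1%). With the final f = 0.03812: V = √(2·6579·0.1944/(0.03812·21.17·813.3)) = 1.974 m/s.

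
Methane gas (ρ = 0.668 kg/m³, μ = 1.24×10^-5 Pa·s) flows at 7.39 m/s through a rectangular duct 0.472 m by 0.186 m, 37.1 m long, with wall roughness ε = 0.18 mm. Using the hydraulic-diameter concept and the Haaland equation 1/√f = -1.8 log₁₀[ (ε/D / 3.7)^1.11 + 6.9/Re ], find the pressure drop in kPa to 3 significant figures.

Hydraulic diameter D_h = 4A/P = 4·(0.472·0.186)/(2·(0.472+0.186)) = 0.3512/1.316 = 0.2668 m.
Re = ρVD_h/μ = 0.668·7.39·0.2668/1.24e-05 = 1.062e+05.
ε/D_h = 0.00018/0.2668 = 0.000675; Haaland gives 1/√f = -1.8 log₁₀[7.07e-05+6.5e-05] = 6.962, so f = 0.02063.
ΔP = f(L/D_h)(ρV²/2) = 0.02063·37.1/0.2668·18.24 = 52.33 Pa.
ΔP = 0.0523 kPa.

ΔP ≈ 0.0523 kPa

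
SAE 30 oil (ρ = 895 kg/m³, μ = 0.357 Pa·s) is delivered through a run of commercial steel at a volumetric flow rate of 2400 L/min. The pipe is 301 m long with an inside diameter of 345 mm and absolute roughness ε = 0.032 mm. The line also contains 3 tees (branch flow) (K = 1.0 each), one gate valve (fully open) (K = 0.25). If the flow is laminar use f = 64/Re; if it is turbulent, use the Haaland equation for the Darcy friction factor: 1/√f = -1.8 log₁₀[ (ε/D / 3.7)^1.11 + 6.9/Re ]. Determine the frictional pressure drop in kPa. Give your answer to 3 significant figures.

ΔP ≈ 12.6 kPa

Q = 2400 L/min = 2400/60000 = 0.04 m³/s.
Cross-sectional area A = πD²/4 = π(0.345)²/4 = 0.09348 m²; mean velocity V = Q/A = 0.04/0.09348 = 0.4279 m/s.
Reynolds number Re = ρVD/μ = 895 · 0.4279 · 0.345 / 0.357 = 370.1.
Re < 2300 → laminar flow, so f = 64/Re = 64/370.1 = 0.1729 (the turbulent correlation is not needed).
Total minor-loss coefficient ΣK = 3·1 + 1·0.25 = 3.25.
ΔP = [f·L/D + ΣK]·(ρV²/2) = [0.1729·301/0.345 + 3.25]·(895·0.4279²/2) = [150.9 + 3.25]·81.93 = 1.263e+04 Pa.
ΔP = 1.263e+04 Pa = 12.6 kPa.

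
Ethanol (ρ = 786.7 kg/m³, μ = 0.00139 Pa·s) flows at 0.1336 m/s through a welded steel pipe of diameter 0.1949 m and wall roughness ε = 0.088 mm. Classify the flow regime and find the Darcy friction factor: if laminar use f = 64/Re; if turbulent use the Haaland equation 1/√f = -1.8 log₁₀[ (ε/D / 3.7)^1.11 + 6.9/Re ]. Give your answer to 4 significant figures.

Re = ρVD/μ = 786.7·0.1336·0.1949/0.00139 = 1.474e+04.
Re > 4000 → turbulent. ε/D = 8.8e-05/0.1949 = 0.000452; Haaland: 1/√f = -1.8 log₁₀[4.53e-05 + 0.000468] = 5.921, so f = 0.02852.

f ≈ 0.02852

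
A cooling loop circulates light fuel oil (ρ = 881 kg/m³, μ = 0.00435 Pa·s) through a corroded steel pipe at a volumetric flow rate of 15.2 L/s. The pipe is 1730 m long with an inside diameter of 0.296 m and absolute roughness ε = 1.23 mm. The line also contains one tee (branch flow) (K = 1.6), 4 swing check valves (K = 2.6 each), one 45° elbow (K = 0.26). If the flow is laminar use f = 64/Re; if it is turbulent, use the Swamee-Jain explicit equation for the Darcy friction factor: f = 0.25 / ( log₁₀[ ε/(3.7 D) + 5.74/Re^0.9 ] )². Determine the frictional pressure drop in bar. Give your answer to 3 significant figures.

ΔP ≈ 0.0474 bar

Q = 15.2 L/s = 15.2/1000 = 0.0152 m³/s.
Cross-sectional area A = πD²/4 = π(0.296)²/4 = 0.06881 m²; mean velocity V = Q/A = 0.0152/0.06881 = 0.2209 m/s.
Reynolds number Re = ρVD/μ = 881 · 0.2209 · 0.296 / 0.00435 = 1.324e+04.
Re > 4000 → turbulent. Relative roughness ε/D = 0.00123/0.296 = 0.00416. Swamee-Jain: f = 0.25/(log₁₀[0.00416/3.7 + 5.74/1.324e+04^0.9])² = 0.25/(log₁₀[0.00112 + 0.00112])² = 0.25/(-2.649)² = 0.03562.
Total minor-loss coefficient ΣK = 1·1.6 + 4·2.6 + 1·0.26 = 12.3.
ΔP = [f·L/D + ΣK]·(ρV²/2) = [0.03562·1730/0.296 + 12.3]·(881·0.2209²/2) = [208.2 + 12.3]·21.49 = 4738 Pa.
ΔP = 4738 Pa = 0.0474 bar.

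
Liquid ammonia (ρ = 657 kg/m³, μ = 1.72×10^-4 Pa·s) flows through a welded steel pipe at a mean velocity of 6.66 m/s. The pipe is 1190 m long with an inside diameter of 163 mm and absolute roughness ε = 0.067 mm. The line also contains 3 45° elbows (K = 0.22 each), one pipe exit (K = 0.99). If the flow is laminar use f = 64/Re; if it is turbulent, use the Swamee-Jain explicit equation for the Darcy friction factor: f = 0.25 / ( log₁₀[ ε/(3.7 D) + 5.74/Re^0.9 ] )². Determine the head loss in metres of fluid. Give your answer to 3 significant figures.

h_f ≈ 271 m

Reynolds number Re = ρVD/μ = 657 · 6.66 · 0.163 / 0.000172 = 4.147e+06.
Re > 4000 → turbulent. Relative roughness ε/D = 6.7e-05/0.163 = 0.000411. Swamee-Jain: f = 0.25/(log₁₀[0.000411/3.7 + 5.74/4.147e+06^0.9])² = 0.25/(log₁₀[0.000111 + 6.35e-06])² = 0.25/(-3.93)² = 0.01619.
Total minor-loss coefficient ΣK = 3·0.22 + 1·0.99 = 1.65.
ΔP = [f·L/D + ΣK]·(ρV²/2) = [0.01619·1190/0.163 + 1.65]·(657·6.66²/2) = [118.2 + 1.65]·1.457e+04 = 1.746e+06 Pa.
Head loss h_f = ΔP/(ρg) = 1.746e+06/(657·9.81) = 271 m.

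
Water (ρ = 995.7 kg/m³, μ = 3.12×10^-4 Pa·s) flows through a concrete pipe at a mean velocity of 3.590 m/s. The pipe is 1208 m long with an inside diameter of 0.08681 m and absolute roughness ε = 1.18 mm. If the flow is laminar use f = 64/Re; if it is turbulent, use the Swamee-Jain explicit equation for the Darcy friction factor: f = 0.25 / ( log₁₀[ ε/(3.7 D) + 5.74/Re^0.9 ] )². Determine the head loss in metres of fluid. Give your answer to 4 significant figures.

Reynolds number Re = ρVD/μ = 995.7 · 3.59 · 0.08681 / 0.000312 = 9.946e+05.
Re > 4000 → turbulent. Relative roughness ε/D = 0.00118/0.08681 = 0.0136. Swamee-Jain: f = 0.25/(log₁₀[0.0136/3.7 + 5.74/9.946e+05^0.9])² = 0.25/(log₁₀[0.00367 + 2.3e-05])² = 0.25/(-2.432)² = 0.04226.
Darcy-Weisbach: ΔP = f(L/D)(ρV²/2) = 0.04226·(1208/0.08681)·(995.7·3.59²/2) = 0.04226·1.392e+04·6416 = 3.773e+06 Pa.
Head loss h_f = ΔP/(ρg) = 3.773e+06/(995.7·9.81) = 386.3 m.

h_f ≈ 386.3 m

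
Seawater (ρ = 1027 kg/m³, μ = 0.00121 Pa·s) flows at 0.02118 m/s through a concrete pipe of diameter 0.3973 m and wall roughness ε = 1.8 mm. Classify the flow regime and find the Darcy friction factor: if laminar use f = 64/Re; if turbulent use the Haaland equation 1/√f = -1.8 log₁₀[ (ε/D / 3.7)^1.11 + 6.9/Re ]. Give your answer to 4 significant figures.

f ≈ 0.03911

Re = ρVD/μ = 1027·0.02118·0.3973/0.00121 = 7142.
Re > 4000 → turbulent. ε/D = 0.0018/0.3973 = 0.00453; Haaland: 1/√f = -1.8 log₁₀[0.000586 + 0.000966] = 5.057, so f = 0.03911.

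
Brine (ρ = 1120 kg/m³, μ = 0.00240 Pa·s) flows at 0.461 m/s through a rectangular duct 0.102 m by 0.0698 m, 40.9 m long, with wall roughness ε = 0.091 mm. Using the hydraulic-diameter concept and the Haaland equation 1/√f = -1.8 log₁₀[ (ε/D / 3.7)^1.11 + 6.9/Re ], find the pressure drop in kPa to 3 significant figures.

ΔP ≈ 1.67 kPa

Hydraulic diameter D_h = 4A/P = 4·(0.102·0.0698)/(2·(0.102+0.0698)) = 0.02848/0.3436 = 0.08288 m.
Re = ρVD_h/μ = 1120·0.461·0.08288/0.0024 = 1.783e+04.
ε/D_h = 9.1e-05/0.08288 = 0.0011; Haaland gives 1/√f = -1.8 log₁₀[0.000121+0.000387] = 5.929, so f = 0.02845.
ΔP = f(L/D_h)(ρV²/2) = 0.02845·40.9/0.08288·119 = 1671 Pa.
ΔP = 1.67 kPa.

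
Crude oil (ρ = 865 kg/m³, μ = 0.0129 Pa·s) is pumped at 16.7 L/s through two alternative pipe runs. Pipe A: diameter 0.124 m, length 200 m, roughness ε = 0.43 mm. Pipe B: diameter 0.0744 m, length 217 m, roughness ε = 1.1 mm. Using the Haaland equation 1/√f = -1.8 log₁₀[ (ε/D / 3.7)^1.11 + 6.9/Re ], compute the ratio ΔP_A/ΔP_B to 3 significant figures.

ΔP_A/ΔP_B ≈ 0.0542

Pipe A: V = Q/A = 0.0167/0.01208 = 1.383 m/s; Re = 1.15e+04; ε/D = 0.00347; Haaland → f = 0.03464; ΔP_A = f(L/D)(ρV²/2) = 4.621e+04 Pa.
Pipe B: V = Q/A = 0.0167/0.004347 = 3.841 m/s; Re = 1.916e+04; ε/D = 0.0148; Haaland → f = 0.04581; ΔP_B = f(L/D)(ρV²/2) = 8.527e+05 Pa.
ΔP_A/ΔP_B = 4.621e+04/8.527e+05 = 0.0542.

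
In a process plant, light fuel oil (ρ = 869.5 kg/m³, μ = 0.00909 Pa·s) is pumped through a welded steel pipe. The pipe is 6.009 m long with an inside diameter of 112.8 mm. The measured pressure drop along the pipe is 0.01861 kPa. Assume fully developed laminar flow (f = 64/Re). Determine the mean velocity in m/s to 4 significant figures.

For laminar flow, f = 64/Re with Re = ρVD/μ, so Darcy-Weisbach reduces to ΔP = 32μLV/D². Solving for V: V = ΔP·D²/(32μL) = 18.61·(0.1128)²/(32·0.00909·6.009) = 0.1355 m/s.
Check: Re = ρVD/μ = 869.5·0.1355·0.1128/0.00909 = 1462 < 2300, so the laminar assumption holds.

V ≈ 0.1355 m/s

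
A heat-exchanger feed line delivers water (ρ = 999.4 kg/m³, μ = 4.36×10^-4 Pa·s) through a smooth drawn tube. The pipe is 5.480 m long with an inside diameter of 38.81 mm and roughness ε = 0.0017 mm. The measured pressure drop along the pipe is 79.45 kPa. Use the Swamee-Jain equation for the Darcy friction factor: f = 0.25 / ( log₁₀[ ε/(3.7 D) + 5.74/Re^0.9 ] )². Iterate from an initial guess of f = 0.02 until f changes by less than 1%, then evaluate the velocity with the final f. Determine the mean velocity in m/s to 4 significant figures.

Rearranging Darcy-Weisbach: V = √(2·ΔP·D/(f·L·ρ)). With ε/D = 1.7e-06/0.03881 = 4.38e-05, iterate starting from f = 0.02:
  f = 0.02 → V = √(2·7.945e+04·0.03881/(0.02·5.48·999.4)) = 7.503 m/s; Re = ρVD/μ = 6.675e+05; f → 0.01321
  f = 0.01321 → V = 9.231 m/s; Re = 8.212e+05; f → 0.01287
  f = 0.01287 → V = 9.354 m/s; Re = 8.321e+05; f → 0.01285
Converged (Δf/f < 1%). With the final f = 0.01285: V = √(2·7.945e+04·0.03881/(0.01285·5.48·999.4)) = 9.362 m/s.

V ≈ 9.362 m/s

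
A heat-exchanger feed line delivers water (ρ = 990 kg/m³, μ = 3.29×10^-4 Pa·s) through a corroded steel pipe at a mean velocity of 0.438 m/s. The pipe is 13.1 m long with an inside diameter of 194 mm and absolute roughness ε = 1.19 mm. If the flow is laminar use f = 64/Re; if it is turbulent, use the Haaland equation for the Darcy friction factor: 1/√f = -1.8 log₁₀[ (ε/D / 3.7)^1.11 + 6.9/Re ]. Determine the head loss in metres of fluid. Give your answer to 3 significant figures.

h_f ≈ 0.0216 m

Reynolds number Re = ρVD/μ = 990 · 0.438 · 0.194 / 0.000329 = 2.557e+05.
Re > 4000 → turbulent. Relative roughness ε/D = 0.00119/0.194 = 0.00613. Haaland: 1/√f = -1.8 log₁₀[(0.00613/3.7)^1.11 + 6.9/2.557e+05] = -1.8 log₁₀[0.00082 + 2.7e-05] = 5.53, so f = 0.0327.
Darcy-Weisbach: ΔP = f(L/D)(ρV²/2) = 0.0327·(13.1/0.194)·(990·0.438²/2) = 0.0327·67.53·94.96 = 209.7 Pa.
Head loss h_f = ΔP/(ρg) = 209.7/(990·9.81) = 0.0216 m.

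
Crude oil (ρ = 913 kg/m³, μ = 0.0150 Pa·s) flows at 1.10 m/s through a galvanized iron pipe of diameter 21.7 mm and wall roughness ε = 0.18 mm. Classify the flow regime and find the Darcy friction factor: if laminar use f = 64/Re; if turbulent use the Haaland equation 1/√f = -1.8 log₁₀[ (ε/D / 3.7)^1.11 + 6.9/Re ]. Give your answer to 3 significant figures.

f ≈ 0.0441

Re = ρVD/μ = 913·1.1·0.0217/0.015 = 1453.
Re < 2300 → laminar, so f = 64/Re = 0.04405 (roughness is irrelevant in laminar flow).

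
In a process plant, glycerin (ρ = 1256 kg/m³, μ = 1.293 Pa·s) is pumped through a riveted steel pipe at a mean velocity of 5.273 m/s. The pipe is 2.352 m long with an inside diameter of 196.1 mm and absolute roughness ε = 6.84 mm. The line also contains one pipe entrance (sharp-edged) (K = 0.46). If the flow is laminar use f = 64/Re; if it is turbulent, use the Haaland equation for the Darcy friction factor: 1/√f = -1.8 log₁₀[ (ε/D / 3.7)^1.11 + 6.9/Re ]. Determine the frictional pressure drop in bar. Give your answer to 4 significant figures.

ΔP ≈ 0.2138 bar

Reynolds number Re = ρVD/μ = 1256 · 5.273 · 0.1961 / 1.29 = 1004.
Re < 2300 → laminar flow, so f = 64/Re = 64/1004 = 0.06372 (the turbulent correlation is not needed).
Total minor-loss coefficient ΣK = 1·0.46 = 0.46.
ΔP = [f·L/D + ΣK]·(ρV²/2) = [0.06372·2.352/0.1961 + 0.46]·(1256·5.273²/2) = [0.7642 + 0.46]·1.746e+04 = 2.138e+04 Pa.
ΔP = 2.138e+04 Pa = 0.2138 bar.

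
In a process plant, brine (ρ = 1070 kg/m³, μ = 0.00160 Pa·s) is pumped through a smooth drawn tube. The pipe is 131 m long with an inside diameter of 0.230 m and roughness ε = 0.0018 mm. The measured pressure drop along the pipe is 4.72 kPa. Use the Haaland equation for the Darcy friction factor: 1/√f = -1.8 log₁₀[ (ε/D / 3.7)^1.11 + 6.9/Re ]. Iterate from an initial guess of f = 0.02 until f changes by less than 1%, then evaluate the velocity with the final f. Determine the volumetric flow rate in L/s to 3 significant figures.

Rearranging Darcy-Weisbach: V = √(2·ΔP·D/(f·L·ρ)). With ε/D = 1.8e-06/0.23 = 7.83e-06, iterate starting from f = 0.02:
  f = 0.02 → V = √(2·4720·0.23/(0.02·131·1070)) = 0.8801 m/s; Re = ρVD/μ = 1.354e+05; f → 0.01678
  f = 0.01678 → V = 0.9607 m/s; Re = 1.478e+05; f → 0.01649
  f = 0.01649 → V = 0.9691 m/s; Re = 1.491e+05; f → 0.01646
Converged (Δf/f < 1%). With the final f = 0.01646: V = √(2·4720·0.23/(0.01646·131·1070)) = 0.97 m/s.
Q = V·A = 0.97·(π/4·0.23²) = 0.0403 m³/s = 40.3 L/s.

Q ≈ 40.3 L/s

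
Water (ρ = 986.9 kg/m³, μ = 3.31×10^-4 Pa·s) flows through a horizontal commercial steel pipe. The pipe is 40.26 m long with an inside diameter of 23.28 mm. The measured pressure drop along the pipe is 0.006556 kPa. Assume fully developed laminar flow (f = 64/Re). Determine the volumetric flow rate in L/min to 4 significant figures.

For laminar flow, f = 64/Re with Re = ρVD/μ, so Darcy-Weisbach reduces to ΔP = 32μLV/D². Solving for V: V = ΔP·D²/(32μL) = 6.556·(0.02328)²/(32·0.000331·40.26) = 0.008332 m/s.
Check: Re = ρVD/μ = 986.9·0.008332·0.02328/0.000331 = 578.3 < 2300, so the laminar assumption holds.
Q = V·A = 0.008332·(π/4·0.02328²) = 3.547e-06 m³/s = 0.2128 L/min.

Q ≈ 0.2128 L/min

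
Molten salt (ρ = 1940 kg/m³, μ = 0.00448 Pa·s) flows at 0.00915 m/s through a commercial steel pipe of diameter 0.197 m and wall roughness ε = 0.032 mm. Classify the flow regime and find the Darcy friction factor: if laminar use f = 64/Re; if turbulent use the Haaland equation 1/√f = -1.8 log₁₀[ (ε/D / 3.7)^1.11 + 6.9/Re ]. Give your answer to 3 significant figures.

f ≈ 0.0820

Re = ρVD/μ = 1940·0.00915·0.197/0.00448 = 780.6.
Re < 2300 → laminar, so f = 64/Re = 0.08199 (roughness is irrelevant in laminar flow).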